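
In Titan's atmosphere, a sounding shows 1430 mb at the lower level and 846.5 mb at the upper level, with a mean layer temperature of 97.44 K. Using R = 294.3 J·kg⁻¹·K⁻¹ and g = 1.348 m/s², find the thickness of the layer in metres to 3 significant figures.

Hypsometric equation: Δz = (R T̄/g) ln(P₁/P₂).
R T̄/g = 294.3 × 97.44 / 1.348 = 21273 m.
ln(1430/846.5) = ln(1.6893) = 0.52431.
Δz = 21273 × 0.52431 = 11154 m.

Δz ≈ 11200 m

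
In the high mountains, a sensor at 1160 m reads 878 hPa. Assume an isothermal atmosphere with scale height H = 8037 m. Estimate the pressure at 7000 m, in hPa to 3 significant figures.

P ≈ 425 hPa

Between two levels, P₂ = P₁ exp(−Δz/H) with Δz = z₂ − z₁.
Δz = 7000.0 − 1160.0 = 5840.0 m; Δz/H = 5840.0/8037.0 = 0.72664.
P₂ = 878 × exp(−0.72664) = 878 × 0.48353 = 424.54 hPa.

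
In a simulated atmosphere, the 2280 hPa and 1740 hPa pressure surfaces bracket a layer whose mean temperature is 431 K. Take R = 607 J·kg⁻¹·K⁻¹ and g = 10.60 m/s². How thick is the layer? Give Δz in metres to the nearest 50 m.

Δz ≈ 6650 m

Hypsometric equation: Δz = (R T̄/g) ln(P₁/P₂).
R T̄/g = 607 × 431 / 10.60 = 24681 m.
ln(2280/1740) = ln(1.3103) = 0.27026.
Δz = 24681 × 0.27026 = 6670.3 m.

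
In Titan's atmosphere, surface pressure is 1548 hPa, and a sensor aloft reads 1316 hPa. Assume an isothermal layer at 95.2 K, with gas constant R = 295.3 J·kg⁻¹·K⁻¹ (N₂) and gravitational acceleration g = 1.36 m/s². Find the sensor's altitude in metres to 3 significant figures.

Scale height: H = RT/g = 295.3 × 95.2 / 1.36 = 20671 m.
Invert the barometric formula: z = H ln(P₀/P).
P₀/P = 1548/1316 = 1.1763; ln(1.1763) = 0.16237.
z = 20671 × 0.16237 = 3356.4 m.

z ≈ 3360 m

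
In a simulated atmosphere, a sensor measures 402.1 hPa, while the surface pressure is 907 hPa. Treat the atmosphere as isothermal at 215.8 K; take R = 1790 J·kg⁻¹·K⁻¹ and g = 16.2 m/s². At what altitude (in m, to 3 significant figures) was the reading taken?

Scale height: H = RT/g = 1790 × 215.8 / 16.2 = 23845 m.
Invert the barometric formula: z = H ln(P₀/P).
P₀/P = 907/402.1 = 2.2557; ln(2.2557) = 0.81346.
z = 23845 × 0.81346 = 19397 m.

z ≈ 19400 m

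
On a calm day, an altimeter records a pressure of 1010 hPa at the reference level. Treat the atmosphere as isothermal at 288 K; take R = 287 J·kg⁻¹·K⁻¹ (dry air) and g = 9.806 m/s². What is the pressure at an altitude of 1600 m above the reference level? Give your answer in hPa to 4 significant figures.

Scale height: H = RT/g = 287 × 288 / 9.806 = 8429.1 m.
Barometric formula: P = P₀ exp(−z/H).
z/H = 1600.0/8429.1 = 0.18982; exp(−0.18982) = 0.82711.
P = 1010 × 0.82711 = 835.38 hPa.

P ≈ 835.4 hPa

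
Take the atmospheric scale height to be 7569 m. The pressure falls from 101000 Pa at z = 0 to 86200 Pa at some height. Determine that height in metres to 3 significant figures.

Invert the barometric formula: z = H ln(P₀/P).
P₀/P = 101000/86200 = 1.1717; ln(1.1717) = 0.15846.
z = 7569.0 × 0.15846 = 1199.4 m.

z ≈ 1200 m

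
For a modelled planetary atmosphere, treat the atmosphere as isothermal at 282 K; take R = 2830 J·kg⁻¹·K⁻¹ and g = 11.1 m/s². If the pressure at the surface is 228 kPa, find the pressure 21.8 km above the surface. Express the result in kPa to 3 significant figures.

P ≈ 168 kPa

Scale height: H = RT/g = 2830 × 282 / 11.1 = 71897 m.
Barometric formula: P = P₀ exp(−z/H).
z/H = 21800/71897 = 0.30321; exp(−0.30321) = 0.73844.
P = 228 × 0.73844 = 168.36 kPa.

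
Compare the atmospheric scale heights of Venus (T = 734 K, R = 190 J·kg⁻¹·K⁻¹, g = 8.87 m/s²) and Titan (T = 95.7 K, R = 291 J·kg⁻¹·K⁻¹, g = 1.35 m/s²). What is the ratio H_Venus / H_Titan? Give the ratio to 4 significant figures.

H_Venus/H_Titan ≈ 0.7622

H = RT/g for each body.
H_Venus = 190 × 734 / 8.87 = 15723 m.
H_Titan = 291 × 95.7 / 1.35 = 20629 m.
H_Venus/H_Titan = 15723/20629 = 0.76218.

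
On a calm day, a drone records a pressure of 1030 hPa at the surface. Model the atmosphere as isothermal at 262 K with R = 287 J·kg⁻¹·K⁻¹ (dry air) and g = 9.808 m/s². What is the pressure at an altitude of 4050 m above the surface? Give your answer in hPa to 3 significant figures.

P ≈ 607 hPa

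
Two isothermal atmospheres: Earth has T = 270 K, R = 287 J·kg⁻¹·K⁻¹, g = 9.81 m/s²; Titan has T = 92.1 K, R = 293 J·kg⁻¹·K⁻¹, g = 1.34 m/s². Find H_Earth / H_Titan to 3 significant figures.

H = RT/g for each body.
H_Earth = 287 × 270 / 9.81 = 7899.1 m.
H_Titan = 293 × 92.1 / 1.34 = 20138 m.
H_Earth/H_Titan = 7899.1/20138 = 0.39225.

H_Earth/H_Titan ≈ 0.392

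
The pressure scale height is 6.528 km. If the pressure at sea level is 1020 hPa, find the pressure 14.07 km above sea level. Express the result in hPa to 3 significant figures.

P ≈ 118 hPa

Barometric formula: P = P₀ exp(−z/H).
z/H = 14070/6528.0 = 2.1553; exp(−2.1553) = 0.11587.
P = 1020 × 0.11587 = 118.19 hPa.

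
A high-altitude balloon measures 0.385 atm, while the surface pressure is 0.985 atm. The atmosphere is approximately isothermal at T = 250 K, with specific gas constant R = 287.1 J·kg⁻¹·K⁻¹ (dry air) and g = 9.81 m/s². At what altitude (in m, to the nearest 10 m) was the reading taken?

z ≈ 6870 m

Scale height: H = RT/g = 287.1 × 250 / 9.81 = 7316.5 m.
Invert the barometric formula: z = H ln(P₀/P).
P₀/P = 0.985/0.385 = 2.5584; ln(2.5584) = 0.93938.
z = 7316.5 × 0.93938 = 6873.0 m.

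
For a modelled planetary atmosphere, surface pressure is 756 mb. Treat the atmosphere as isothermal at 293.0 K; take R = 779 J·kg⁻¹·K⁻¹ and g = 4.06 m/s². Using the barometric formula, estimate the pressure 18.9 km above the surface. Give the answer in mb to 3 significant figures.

Scale height: H = RT/g = 779 × 293.0 / 4.06 = 56218 m.
Barometric formula: P = P₀ exp(−z/H).
z/H = 18900/56218 = 0.33619; exp(−0.33619) = 0.71449.
P = 756 × 0.71449 = 540.15 mb.

P ≈ 540 mb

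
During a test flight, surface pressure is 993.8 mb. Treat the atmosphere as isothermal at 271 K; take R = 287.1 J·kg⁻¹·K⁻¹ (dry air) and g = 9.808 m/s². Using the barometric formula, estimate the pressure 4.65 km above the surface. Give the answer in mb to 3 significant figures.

Scale height: H = RT/g = 287.1 × 271 / 9.808 = 7932.7 m.
Barometric formula: P = P₀ exp(−z/H).
z/H = 4650.0/7932.7 = 0.58618; exp(−0.58618) = 0.55645.
P = 993.8 × 0.55645 = 553.00 mb.

P ≈ 553 mb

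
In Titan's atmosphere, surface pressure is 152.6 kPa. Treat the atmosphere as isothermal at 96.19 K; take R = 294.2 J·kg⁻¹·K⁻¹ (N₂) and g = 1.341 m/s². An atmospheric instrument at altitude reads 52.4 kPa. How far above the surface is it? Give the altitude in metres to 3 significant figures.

z ≈ 22600 m

Scale height: H = RT/g = 294.2 × 96.19 / 1.341 = 21103 m.
Invert the barometric formula: z = H ln(P₀/P).
P₀/P = 152.6/52.4 = 2.9122; ln(2.9122) = 1.0689.
z = 21103 × 1.0689 = 22557 m.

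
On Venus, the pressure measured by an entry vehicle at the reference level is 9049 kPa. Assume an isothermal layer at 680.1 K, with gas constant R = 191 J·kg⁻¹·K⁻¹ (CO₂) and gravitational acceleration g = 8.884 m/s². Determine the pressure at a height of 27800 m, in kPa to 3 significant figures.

P ≈ 1350 kPa

Scale height: H = RT/g = 191 × 680.1 / 8.884 = 14622 m.
Barometric formula: P = P₀ exp(−z/H).
z/H = 27800/14622 = 1.9012; exp(−1.9012) = 0.14939.
P = 9049 × 0.14939 = 1351.8 kPa.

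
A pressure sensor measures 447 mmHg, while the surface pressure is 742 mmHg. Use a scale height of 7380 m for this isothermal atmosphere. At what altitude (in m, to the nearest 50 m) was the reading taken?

Invert the barometric formula: z = H ln(P₀/P).
P₀/P = 742/447 = 1.6600; ln(1.6600) = 0.50682.
z = 7380.0 × 0.50682 = 3740.3 m.

z ≈ 3750 m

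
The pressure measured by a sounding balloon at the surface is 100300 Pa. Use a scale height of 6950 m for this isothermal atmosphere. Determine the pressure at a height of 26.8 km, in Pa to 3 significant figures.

P ≈ 2120 Pa

Barometric formula: P = P₀ exp(−z/H).
z/H = 26800/6950.0 = 3.8561; exp(−3.8561) = 0.021150.
P = 100300 × 0.021150 = 2121.3 Pa.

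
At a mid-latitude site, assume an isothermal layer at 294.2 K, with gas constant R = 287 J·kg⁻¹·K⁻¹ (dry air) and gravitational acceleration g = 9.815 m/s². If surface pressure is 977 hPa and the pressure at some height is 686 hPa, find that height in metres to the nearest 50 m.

z ≈ 3050 m

Scale height: H = RT/g = 287 × 294.2 / 9.815 = 8602.7 m.
Invert the barometric formula: z = H ln(P₀/P).
P₀/P = 977/686 = 1.4242; ln(1.4242) = 0.35361.
z = 8602.7 × 0.35361 = 3042.0 m.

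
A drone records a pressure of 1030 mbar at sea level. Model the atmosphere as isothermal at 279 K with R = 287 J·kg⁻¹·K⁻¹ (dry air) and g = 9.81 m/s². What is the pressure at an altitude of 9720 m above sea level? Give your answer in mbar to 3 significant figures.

P ≈ 313 mbar

Scale height: H = RT/g = 287 × 279 / 9.81 = 8162.4 m.
Barometric formula: P = P₀ exp(−z/H).
z/H = 9720.0/8162.4 = 1.1908; exp(−1.1908) = 0.30398.
P = 1030 × 0.30398 = 313.10 mbar.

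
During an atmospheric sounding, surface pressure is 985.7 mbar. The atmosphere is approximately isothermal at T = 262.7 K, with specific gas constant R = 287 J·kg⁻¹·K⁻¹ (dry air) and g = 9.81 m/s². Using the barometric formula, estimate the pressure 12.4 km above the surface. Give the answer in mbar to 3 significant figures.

P ≈ 196 mbar

Scale height: H = RT/g = 287 × 262.7 / 9.81 = 7685.5 m.
Barometric formula: P = P₀ exp(−z/H).
z/H = 12400/7685.5 = 1.6134; exp(−1.6134) = 0.19921.
P = 985.7 × 0.19921 = 196.36 mbar.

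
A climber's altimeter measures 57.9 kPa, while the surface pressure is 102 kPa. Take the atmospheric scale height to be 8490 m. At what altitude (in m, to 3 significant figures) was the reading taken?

z ≈ 4810 m

Invert the barometric formula: z = H ln(P₀/P).
P₀/P = 102/57.9 = 1.7617; ln(1.7617) = 0.56628.
z = 8490.0 × 0.56628 = 4807.7 m.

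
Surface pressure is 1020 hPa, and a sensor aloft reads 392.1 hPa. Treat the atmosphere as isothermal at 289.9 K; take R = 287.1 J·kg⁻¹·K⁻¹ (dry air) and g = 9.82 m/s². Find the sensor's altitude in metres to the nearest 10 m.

z ≈ 8100 m

Scale height: H = RT/g = 287.1 × 289.9 / 9.82 = 8475.6 m.
Invert the barometric formula: z = H ln(P₀/P).
P₀/P = 1020/392.1 = 2.6014; ln(2.6014) = 0.95605.
z = 8475.6 × 0.95605 = 8103.1 m.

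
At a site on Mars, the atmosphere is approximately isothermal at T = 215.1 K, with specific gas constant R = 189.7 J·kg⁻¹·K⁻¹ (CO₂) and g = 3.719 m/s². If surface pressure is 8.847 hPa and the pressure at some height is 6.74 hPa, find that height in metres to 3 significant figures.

z ≈ 2980 m

Scale height: H = RT/g = 189.7 × 215.1 / 3.719 = 10972 m.
Invert the barometric formula: z = H ln(P₀/P).
P₀/P = 8.847/6.74 = 1.3126; ln(1.3126) = 0.27201.
z = 10972 × 0.27201 = 2984.5 m.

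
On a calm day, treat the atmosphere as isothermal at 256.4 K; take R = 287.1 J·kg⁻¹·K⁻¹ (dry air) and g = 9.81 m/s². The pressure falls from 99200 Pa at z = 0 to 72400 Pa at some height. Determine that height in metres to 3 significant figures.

Scale height: H = RT/g = 287.1 × 256.4 / 9.81 = 7503.8 m.
Invert the barometric formula: z = H ln(P₀/P).
P₀/P = 99200/72400 = 1.3702; ln(1.3702) = 0.31496.
z = 7503.8 × 0.31496 = 2363.4 m.

z ≈ 2360 m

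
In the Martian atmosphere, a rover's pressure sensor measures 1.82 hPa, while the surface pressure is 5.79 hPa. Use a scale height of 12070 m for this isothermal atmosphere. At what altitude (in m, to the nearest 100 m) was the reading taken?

Invert the barometric formula: z = H ln(P₀/P).
P₀/P = 5.79/1.82 = 3.1813; ln(3.1813) = 1.1573.
z = 12070 × 1.1573 = 13969 m.

z ≈ 14000 m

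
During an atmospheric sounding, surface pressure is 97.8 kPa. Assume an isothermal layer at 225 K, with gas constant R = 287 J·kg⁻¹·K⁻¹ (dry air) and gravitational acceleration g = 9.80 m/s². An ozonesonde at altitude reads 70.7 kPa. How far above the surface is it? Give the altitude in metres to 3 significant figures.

z ≈ 2140 m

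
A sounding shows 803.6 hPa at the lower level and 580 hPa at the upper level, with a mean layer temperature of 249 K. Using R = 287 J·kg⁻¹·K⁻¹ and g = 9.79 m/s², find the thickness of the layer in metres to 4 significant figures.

Hypsometric equation: Δz = (R T̄/g) ln(P₁/P₂).
R T̄/g = 287 × 249 / 9.79 = 7299.6 m.
ln(803.6/580) = ln(1.3855) = 0.32606.
Δz = 7299.6 × 0.32606 = 2380.1 m.

Δz ≈ 2380 m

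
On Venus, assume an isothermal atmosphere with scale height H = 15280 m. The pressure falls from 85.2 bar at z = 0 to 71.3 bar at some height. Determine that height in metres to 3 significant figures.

Invert the barometric formula: z = H ln(P₀/P).
P₀/P = 85.2/71.3 = 1.1950; ln(1.1950) = 0.17815.
z = 15280 × 0.17815 = 2722.1 m.

z ≈ 2720 m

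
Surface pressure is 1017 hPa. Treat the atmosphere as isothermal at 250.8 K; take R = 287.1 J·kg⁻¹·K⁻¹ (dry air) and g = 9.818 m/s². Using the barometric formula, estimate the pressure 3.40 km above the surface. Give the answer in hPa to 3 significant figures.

Scale height: H = RT/g = 287.1 × 250.8 / 9.818 = 7333.9 m.
Barometric formula: P = P₀ exp(−z/H).
z/H = 3400.0/7333.9 = 0.46360; exp(−0.46360) = 0.62902.
P = 1017 × 0.62902 = 639.71 hPa.

P ≈ 640 hPa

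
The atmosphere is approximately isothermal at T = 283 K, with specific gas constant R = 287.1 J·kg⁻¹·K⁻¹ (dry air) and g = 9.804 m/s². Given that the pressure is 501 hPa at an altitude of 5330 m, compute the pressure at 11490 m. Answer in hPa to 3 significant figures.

P ≈ 238 hPa

Scale height: H = RT/g = 287.1 × 283 / 9.804 = 8287.4 m.
Between two levels, P₂ = P₁ exp(−Δz/H) with Δz = z₂ − z₁.
Δz = 11490 − 5330.0 = 6160.0 m; Δz/H = 6160.0/8287.4 = 0.74330.
P₂ = 501 × exp(−0.74330) = 501 × 0.47554 = 238.25 hPa.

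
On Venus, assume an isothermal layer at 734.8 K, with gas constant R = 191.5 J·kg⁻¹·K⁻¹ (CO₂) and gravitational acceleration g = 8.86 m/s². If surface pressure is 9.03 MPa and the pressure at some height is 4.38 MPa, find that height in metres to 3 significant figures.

Scale height: H = RT/g = 191.5 × 734.8 / 8.86 = 15882 m.
Invert the barometric formula: z = H ln(P₀/P).
P₀/P = 9.03/4.38 = 2.0616; ln(2.0616) = 0.72348.
z = 15882 × 0.72348 = 11490 m.

z ≈ 11500 m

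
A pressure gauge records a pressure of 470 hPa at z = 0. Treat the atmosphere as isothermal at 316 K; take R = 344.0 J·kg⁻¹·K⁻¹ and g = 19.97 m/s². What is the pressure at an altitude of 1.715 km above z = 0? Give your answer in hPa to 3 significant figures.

Scale height: H = RT/g = 344.0 × 316 / 19.97 = 5443.4 m.
Barometric formula: P = P₀ exp(−z/H).
z/H = 1715.0/5443.4 = 0.31506; exp(−0.31506) = 0.72975.
P = 470 × 0.72975 = 342.98 hPa.

P ≈ 343 hPa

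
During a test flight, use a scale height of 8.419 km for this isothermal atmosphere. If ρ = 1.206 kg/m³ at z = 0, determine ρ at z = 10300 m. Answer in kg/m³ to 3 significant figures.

ρ ≈ 0.355 kg/m³

In an isothermal atmosphere, density decays like pressure: ρ = ρ₀ exp(−z/H).
z/H = 10300/8419.0 = 1.2234; exp(−1.2234) = 0.29423.
ρ = 1.206 × 0.29423 = 0.35484 kg/m³.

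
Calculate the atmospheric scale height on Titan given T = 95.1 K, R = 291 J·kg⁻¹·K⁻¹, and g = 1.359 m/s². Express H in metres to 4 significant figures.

H ≈ 20360 m

The scale height of an isothermal atmosphere is H = RT/g.
H = 291 × 95.1 / 1.359 = 27674/1.359 = 20364 m.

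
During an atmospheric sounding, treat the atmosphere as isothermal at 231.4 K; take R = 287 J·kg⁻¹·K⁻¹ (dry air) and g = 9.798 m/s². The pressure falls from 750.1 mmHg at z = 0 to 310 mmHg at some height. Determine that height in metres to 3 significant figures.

z ≈ 5990 m

Scale height: H = RT/g = 287 × 231.4 / 9.798 = 6778.1 m.
Invert the barometric formula: z = H ln(P₀/P).
P₀/P = 750.1/310 = 2.4197; ln(2.4197) = 0.88364.
z = 6778.1 × 0.88364 = 5989.4 m.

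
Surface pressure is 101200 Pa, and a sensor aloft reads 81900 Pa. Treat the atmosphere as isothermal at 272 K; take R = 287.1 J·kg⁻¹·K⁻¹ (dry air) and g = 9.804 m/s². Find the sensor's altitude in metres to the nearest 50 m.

Scale height: H = RT/g = 287.1 × 272 / 9.804 = 7965.2 m.
Invert the barometric formula: z = H ln(P₀/P).
P₀/P = 101200/81900 = 1.2357; ln(1.2357) = 0.21164.
z = 7965.2 × 0.21164 = 1685.8 m.

z ≈ 1700 m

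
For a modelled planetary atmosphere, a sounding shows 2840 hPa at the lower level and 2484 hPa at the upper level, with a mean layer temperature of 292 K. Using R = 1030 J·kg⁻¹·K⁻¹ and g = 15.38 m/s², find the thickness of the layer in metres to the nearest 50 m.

Δz ≈ 2600 m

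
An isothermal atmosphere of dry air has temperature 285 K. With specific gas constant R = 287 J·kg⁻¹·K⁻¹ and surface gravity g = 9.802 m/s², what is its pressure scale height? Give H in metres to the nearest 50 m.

H ≈ 8350 m

The scale height of an isothermal atmosphere is H = RT/g.
H = 287 × 285 / 9.802 = 81795/9.802 = 8344.7 m.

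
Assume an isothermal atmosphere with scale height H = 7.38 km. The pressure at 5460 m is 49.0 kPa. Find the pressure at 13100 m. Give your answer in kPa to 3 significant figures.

P ≈ 17.4 kPa

Between two levels, P₂ = P₁ exp(−Δz/H) with Δz = z₂ − z₁.
Δz = 13100 − 5460.0 = 7640.0 m; Δz/H = 7640.0/7380.0 = 1.0352.
P₂ = 49.0 × exp(−1.0352) = 49.0 × 0.35516 = 17.403 kPa.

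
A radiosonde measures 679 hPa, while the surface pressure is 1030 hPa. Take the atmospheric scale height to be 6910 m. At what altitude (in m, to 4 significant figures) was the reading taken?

z ≈ 2879 m

Invert the barometric formula: z = H ln(P₀/P).
P₀/P = 1030/679 = 1.5169; ln(1.5169) = 0.41667.
z = 6910.0 × 0.41667 = 2879.2 m.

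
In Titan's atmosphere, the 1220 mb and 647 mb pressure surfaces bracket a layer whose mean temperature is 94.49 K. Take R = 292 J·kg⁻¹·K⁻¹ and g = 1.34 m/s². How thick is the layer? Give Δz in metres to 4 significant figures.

Δz ≈ 13060 m

Hypsometric equation: Δz = (R T̄/g) ln(P₁/P₂).
R T̄/g = 292 × 94.49 / 1.34 = 20590 m.
ln(1220/647) = ln(1.8856) = 0.63425.
Δz = 20590 × 0.63425 = 13059 m.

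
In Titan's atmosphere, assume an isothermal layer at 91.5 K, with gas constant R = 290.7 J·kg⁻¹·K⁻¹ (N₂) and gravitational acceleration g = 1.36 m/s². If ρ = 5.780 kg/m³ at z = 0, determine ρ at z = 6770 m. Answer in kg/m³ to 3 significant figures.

ρ ≈ 4.09 kg/m³

Scale height: H = RT/g = 290.7 × 91.5 / 1.36 = 19558 m.
In an isothermal atmosphere, density decays like pressure: ρ = ρ₀ exp(−z/H).
z/H = 6770.0/19558 = 0.34615; exp(−0.34615) = 0.70741.
ρ = 5.780 × 0.70741 = 4.0888 kg/m³.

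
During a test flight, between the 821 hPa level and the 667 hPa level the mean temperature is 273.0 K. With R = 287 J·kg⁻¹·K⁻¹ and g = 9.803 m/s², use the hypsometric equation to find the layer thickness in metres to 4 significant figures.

Hypsometric equation: Δz = (R T̄/g) ln(P₁/P₂).
R T̄/g = 287 × 273.0 / 9.803 = 7992.6 m.
ln(821/667) = ln(1.2309) = 0.20775.
Δz = 7992.6 × 0.20775 = 1660.5 m.

Δz ≈ 1660 m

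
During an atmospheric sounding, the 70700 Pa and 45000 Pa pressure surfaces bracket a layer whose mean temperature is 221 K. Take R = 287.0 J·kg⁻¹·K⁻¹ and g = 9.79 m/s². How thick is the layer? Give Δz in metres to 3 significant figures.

Hypsometric equation: Δz = (R T̄/g) ln(P₁/P₂).
R T̄/g = 287.0 × 221 / 9.79 = 6478.8 m.
ln(70700/45000) = ln(1.5711) = 0.45178.
Δz = 6478.8 × 0.45178 = 2927.0 m.

Δz ≈ 2930 m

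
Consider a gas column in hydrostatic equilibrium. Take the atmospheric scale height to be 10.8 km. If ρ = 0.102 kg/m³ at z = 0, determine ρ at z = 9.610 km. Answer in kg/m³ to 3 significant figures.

ρ ≈ 0.0419 kg/m³

In an isothermal atmosphere, density decays like pressure: ρ = ρ₀ exp(−z/H).
z/H = 9610.0/10800 = 0.88981; exp(−0.88981) = 0.41073.
ρ = 0.102 × 0.41073 = 0.041894 kg/m³.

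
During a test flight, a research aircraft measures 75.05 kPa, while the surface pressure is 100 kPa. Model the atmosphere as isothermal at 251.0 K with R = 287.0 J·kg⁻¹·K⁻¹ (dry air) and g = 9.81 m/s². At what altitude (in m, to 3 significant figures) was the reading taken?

Scale height: H = RT/g = 287.0 × 251.0 / 9.81 = 7343.2 m.
Invert the barometric formula: z = H ln(P₀/P).
P₀/P = 100/75.05 = 1.3324; ln(1.3324) = 0.28698.
z = 7343.2 × 0.28698 = 2107.4 m.

z ≈ 2110 m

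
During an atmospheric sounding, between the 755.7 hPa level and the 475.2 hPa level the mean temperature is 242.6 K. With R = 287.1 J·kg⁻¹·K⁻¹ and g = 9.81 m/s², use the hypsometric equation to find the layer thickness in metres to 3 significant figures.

Δz ≈ 3290 m

Hypsometric equation: Δz = (R T̄/g) ln(P₁/P₂).
R T̄/g = 287.1 × 242.6 / 9.81 = 7099.9 m.
ln(755.7/475.2) = ln(1.5903) = 0.46392.
Δz = 7099.9 × 0.46392 = 3293.8 m.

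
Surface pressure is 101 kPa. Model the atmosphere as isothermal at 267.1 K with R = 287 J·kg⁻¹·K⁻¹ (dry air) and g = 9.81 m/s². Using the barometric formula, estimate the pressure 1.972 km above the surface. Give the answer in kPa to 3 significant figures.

P ≈ 78.5 kPa

Scale height: H = RT/g = 287 × 267.1 / 9.81 = 7814.2 m.
Barometric formula: P = P₀ exp(−z/H).
z/H = 1972.0/7814.2 = 0.25236; exp(−0.25236) = 0.77696.
P = 101 × 0.77696 = 78.473 kPa.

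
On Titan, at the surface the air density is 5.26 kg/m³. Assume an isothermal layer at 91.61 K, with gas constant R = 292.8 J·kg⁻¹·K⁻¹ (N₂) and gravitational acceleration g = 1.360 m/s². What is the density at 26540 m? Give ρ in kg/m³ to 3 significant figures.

Scale height: H = RT/g = 292.8 × 91.61 / 1.360 = 19723 m.
In an isothermal atmosphere, density decays like pressure: ρ = ρ₀ exp(−z/H).
z/H = 26540/19723 = 1.3456; exp(−1.3456) = 0.26038.
ρ = 5.26 × 0.26038 = 1.3696 kg/m³.

ρ ≈ 1.37 kg/m³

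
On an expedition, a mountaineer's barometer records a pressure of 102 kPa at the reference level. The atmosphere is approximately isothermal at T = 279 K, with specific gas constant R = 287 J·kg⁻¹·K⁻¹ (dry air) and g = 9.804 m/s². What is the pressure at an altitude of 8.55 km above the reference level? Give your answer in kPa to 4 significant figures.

Scale height: H = RT/g = 287 × 279 / 9.804 = 8167.4 m.
Barometric formula: P = P₀ exp(−z/H).
z/H = 8550.0/8167.4 = 1.0468; exp(−1.0468) = 0.35106.
P = 102 × 0.35106 = 35.808 kPa.

P ≈ 35.81 kPa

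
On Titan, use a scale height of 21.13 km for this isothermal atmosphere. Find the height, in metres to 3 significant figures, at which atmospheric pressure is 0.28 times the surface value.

Set P/P₀ = exp(−z/H) = 0.28, so z = −H ln(0.28).
−ln(0.28) = 1.2730; z = 21130 × 1.2730 = 26898 m.

z ≈ 26900 m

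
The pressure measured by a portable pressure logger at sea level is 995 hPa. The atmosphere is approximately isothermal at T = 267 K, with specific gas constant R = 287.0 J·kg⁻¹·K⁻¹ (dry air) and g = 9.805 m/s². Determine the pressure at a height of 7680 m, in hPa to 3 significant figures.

Scale height: H = RT/g = 287.0 × 267 / 9.805 = 7815.3 m.
Barometric formula: P = P₀ exp(−z/H).
z/H = 7680.0/7815.3 = 0.98269; exp(−0.98269) = 0.37430.
P = 995 × 0.37430 = 372.43 hPa.

P ≈ 372 hPa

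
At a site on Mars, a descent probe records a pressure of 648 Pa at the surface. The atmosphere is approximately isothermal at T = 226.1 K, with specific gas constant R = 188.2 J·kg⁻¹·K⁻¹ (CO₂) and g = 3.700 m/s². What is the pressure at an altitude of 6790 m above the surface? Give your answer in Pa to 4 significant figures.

P ≈ 359.1 Pa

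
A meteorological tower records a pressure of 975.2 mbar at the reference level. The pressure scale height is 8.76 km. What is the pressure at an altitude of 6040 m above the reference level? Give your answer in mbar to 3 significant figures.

Barometric formula: P = P₀ exp(−z/H).
z/H = 6040.0/8760.0 = 0.68950; exp(−0.68950) = 0.50183.
P = 975.2 × 0.50183 = 489.38 mbar.

P ≈ 489 mbar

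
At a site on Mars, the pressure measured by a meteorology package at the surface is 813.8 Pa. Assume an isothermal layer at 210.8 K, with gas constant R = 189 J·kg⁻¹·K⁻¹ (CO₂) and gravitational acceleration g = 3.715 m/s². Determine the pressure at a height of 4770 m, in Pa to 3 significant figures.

P ≈ 522 Pa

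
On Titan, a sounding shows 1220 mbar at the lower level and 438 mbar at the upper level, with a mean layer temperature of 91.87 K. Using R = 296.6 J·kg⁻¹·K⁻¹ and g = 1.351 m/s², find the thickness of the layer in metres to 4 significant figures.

Δz ≈ 20660 m

Hypsometric equation: Δz = (R T̄/g) ln(P₁/P₂).
R T̄/g = 296.6 × 91.87 / 1.351 = 20169 m.
ln(1220/438) = ln(2.7854) = 1.0244.
Δz = 20169 × 1.0244 = 20661 m.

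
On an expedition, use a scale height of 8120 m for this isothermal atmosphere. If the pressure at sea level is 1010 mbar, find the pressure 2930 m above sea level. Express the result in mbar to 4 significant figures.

Barometric formula: P = P₀ exp(−z/H).
z/H = 2930.0/8120.0 = 0.36084; exp(−0.36084) = 0.69709.
P = 1010 × 0.69709 = 704.06 mbar.

P ≈ 704.1 mbar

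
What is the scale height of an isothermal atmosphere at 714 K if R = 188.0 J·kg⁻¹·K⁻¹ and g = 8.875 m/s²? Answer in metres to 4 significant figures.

H ≈ 15120 m

The scale height of an isothermal atmosphere is H = RT/g.
H = 188.0 × 714 / 8.875 = 134230/8.875 = 15125 m.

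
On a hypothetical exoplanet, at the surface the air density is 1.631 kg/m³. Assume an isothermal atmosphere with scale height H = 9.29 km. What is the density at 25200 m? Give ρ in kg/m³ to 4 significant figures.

ρ ≈ 0.1082 kg/m³

In an isothermal atmosphere, density decays like pressure: ρ = ρ₀ exp(−z/H).
z/H = 25200/9290.0 = 2.7126; exp(−2.7126) = 0.066364.
ρ = 1.631 × 0.066364 = 0.10824 kg/m³.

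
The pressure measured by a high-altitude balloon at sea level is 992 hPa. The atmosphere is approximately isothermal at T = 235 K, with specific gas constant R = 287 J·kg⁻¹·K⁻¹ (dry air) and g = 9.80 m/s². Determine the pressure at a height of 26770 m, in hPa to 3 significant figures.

P ≈ 20.3 hPa

Scale height: H = RT/g = 287 × 235 / 9.80 = 6882.1 m.
Barometric formula: P = P₀ exp(−z/H).
z/H = 26770/6882.1 = 3.8898; exp(−3.8898) = 0.020449.
P = 992 × 0.020449 = 20.285 hPa.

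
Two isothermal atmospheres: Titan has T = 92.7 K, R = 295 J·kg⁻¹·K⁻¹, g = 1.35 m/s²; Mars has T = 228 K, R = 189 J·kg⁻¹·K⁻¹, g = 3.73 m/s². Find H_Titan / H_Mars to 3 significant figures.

H_Titan/H_Mars ≈ 1.75

H = RT/g for each body.
H_Titan = 295 × 92.7 / 1.35 = 20257 m.
H_Mars = 189 × 228 / 3.73 = 11553 m.
H_Titan/H_Mars = 20257/11553 = 1.7534.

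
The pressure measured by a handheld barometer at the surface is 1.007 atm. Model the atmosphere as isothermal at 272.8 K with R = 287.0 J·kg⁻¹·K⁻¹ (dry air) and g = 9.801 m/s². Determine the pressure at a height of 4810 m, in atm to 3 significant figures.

Scale height: H = RT/g = 287.0 × 272.8 / 9.801 = 7988.3 m.
Barometric formula: P = P₀ exp(−z/H).
z/H = 4810.0/7988.3 = 0.60213; exp(−0.60213) = 0.54764.
P = 1.007 × 0.54764 = 0.55147 atm.

P ≈ 0.551 atm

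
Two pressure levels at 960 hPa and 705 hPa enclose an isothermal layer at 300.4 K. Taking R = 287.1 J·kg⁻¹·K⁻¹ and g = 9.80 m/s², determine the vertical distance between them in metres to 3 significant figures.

Δz ≈ 2720 m

Hypsometric equation: Δz = (R T̄/g) ln(P₁/P₂).
R T̄/g = 287.1 × 300.4 / 9.80 = 8800.5 m.
ln(960/705) = ln(1.3617) = 0.30873.
Δz = 8800.5 × 0.30873 = 2717.0 m.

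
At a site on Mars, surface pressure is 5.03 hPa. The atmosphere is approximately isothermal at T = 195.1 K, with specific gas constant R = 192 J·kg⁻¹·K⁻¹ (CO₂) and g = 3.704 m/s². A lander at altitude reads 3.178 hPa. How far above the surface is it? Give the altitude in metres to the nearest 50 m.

z ≈ 4650 m

Scale height: H = RT/g = 192 × 195.1 / 3.704 = 10113 m.
Invert the barometric formula: z = H ln(P₀/P).
P₀/P = 5.03/3.178 = 1.5828; ln(1.5828) = 0.45920.
z = 10113 × 0.45920 = 4643.9 m.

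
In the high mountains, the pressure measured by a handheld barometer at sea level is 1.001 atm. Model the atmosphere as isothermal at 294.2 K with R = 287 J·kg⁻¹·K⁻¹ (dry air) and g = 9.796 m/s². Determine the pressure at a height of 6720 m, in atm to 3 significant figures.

Scale height: H = RT/g = 287 × 294.2 / 9.796 = 8619.4 m.
Barometric formula: P = P₀ exp(−z/H).
z/H = 6720.0/8619.4 = 0.77964; exp(−0.77964) = 0.45857.
P = 1.001 × 0.45857 = 0.45903 atm.

P ≈ 0.459 atm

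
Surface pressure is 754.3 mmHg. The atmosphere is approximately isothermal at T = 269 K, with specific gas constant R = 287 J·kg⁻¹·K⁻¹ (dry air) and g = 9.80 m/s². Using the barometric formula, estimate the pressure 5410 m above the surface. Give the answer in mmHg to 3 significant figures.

Scale height: H = RT/g = 287 × 269 / 9.80 = 7877.9 m.
Barometric formula: P = P₀ exp(−z/H).
z/H = 5410.0/7877.9 = 0.68673; exp(−0.68673) = 0.50322.
P = 754.3 × 0.50322 = 379.58 mmHg.

P ≈ 380 mmHg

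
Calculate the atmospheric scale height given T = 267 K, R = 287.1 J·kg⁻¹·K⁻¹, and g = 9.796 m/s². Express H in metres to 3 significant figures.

H ≈ 7830 m

The scale height of an isothermal atmosphere is H = RT/g.
H = 287.1 × 267 / 9.796 = 76656/9.796 = 7825.2 m.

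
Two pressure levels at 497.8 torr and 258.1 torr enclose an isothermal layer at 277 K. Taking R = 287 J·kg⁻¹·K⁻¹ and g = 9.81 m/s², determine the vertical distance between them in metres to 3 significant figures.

Hypsometric equation: Δz = (R T̄/g) ln(P₁/P₂).
R T̄/g = 287 × 277 / 9.81 = 8103.9 m.
ln(497.8/258.1) = ln(1.9287) = 0.65685.
Δz = 8103.9 × 0.65685 = 5323.0 m.

Δz ≈ 5320 m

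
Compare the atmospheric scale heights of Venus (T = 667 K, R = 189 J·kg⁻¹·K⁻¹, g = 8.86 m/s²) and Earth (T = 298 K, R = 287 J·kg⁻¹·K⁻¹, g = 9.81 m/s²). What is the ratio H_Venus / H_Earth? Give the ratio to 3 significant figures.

H = RT/g for each body.
H_Venus = 189 × 667 / 8.86 = 14228 m.
H_Earth = 287 × 298 / 9.81 = 8718.2 m.
H_Venus/H_Earth = 14228/8718.2 = 1.6320.

H_Venus/H_Earth ≈ 1.63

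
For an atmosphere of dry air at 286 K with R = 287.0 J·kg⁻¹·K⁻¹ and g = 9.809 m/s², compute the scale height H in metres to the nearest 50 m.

The scale height of an isothermal atmosphere is H = RT/g.
H = 287.0 × 286 / 9.809 = 82082/9.809 = 8368.0 m.

H ≈ 8350 m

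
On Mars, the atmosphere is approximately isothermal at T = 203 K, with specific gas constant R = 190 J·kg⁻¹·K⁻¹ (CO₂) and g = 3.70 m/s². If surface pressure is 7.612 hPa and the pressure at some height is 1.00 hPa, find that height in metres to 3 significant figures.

Scale height: H = RT/g = 190 × 203 / 3.70 = 10424 m.
Invert the barometric formula: z = H ln(P₀/P).
P₀/P = 7.612/1.00 = 7.6120; ln(7.6120) = 2.0297.
z = 10424 × 2.0297 = 21158 m.

z ≈ 21200 m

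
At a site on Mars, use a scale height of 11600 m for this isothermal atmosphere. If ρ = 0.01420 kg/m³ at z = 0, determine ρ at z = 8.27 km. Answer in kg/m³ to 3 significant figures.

In an isothermal atmosphere, density decays like pressure: ρ = ρ₀ exp(−z/H).
z/H = 8270.0/11600 = 0.71293; exp(−0.71293) = 0.49021.
ρ = 0.01420 × 0.49021 = 0.0069610 kg/m³.

ρ ≈ 0.00696 kg/m³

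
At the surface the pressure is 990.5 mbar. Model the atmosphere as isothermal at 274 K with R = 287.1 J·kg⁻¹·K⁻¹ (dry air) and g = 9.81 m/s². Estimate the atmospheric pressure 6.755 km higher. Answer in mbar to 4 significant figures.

P ≈ 426.6 mbar

Scale height: H = RT/g = 287.1 × 274 / 9.81 = 8018.9 m.
Barometric formula: P = P₀ exp(−z/H).
z/H = 6755.0/8018.9 = 0.84238; exp(−0.84238) = 0.43068.
P = 990.5 × 0.43068 = 426.59 mbar.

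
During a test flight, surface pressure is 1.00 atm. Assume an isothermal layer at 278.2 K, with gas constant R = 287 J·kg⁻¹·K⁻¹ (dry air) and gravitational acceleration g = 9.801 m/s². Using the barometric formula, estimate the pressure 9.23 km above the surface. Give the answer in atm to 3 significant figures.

Scale height: H = RT/g = 287 × 278.2 / 9.801 = 8146.5 m.
Barometric formula: P = P₀ exp(−z/H).
z/H = 9230.0/8146.5 = 1.1330; exp(−1.1330) = 0.32207.
P = 1.00 × 0.32207 = 0.32207 atm.

P ≈ 0.322 atm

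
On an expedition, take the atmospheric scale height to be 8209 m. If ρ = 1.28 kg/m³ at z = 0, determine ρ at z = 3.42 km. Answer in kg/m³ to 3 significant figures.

In an isothermal atmosphere, density decays like pressure: ρ = ρ₀ exp(−z/H).
z/H = 3420.0/8209.0 = 0.41662; exp(−0.41662) = 0.65927.
ρ = 1.28 × 0.65927 = 0.84387 kg/m³.

ρ ≈ 0.844 kg/m³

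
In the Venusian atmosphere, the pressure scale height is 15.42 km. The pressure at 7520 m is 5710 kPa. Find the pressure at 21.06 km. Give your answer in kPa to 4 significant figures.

P ≈ 2373 kPa

Between two levels, P₂ = P₁ exp(−Δz/H) with Δz = z₂ − z₁.
Δz = 21060 − 7520.0 = 13540 m; Δz/H = 13540/15420 = 0.87808.
P₂ = 5710 × exp(−0.87808) = 5710 × 0.41558 = 2373.0 kPa.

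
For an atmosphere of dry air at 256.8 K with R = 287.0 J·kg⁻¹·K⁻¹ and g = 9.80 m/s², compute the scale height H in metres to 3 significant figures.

The scale height of an isothermal atmosphere is H = RT/g.
H = 287.0 × 256.8 / 9.80 = 73702/9.80 = 7520.6 m.

H ≈ 7520 m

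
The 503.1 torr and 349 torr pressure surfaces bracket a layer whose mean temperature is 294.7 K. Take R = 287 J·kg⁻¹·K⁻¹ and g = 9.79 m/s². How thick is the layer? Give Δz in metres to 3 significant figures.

Δz ≈ 3160 m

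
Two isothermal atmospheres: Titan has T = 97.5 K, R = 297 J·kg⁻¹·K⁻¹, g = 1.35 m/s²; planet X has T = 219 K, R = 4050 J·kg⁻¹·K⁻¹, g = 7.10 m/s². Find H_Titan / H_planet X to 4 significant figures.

H = RT/g for each body.
H_Titan = 297 × 97.5 / 1.35 = 21450 m.
H_planet X = 4050 × 219 / 7.10 = 124920 m.
H_Titan/H_planet X = 21450/124920 = 0.17171.

H_Titan/H_planet X ≈ 0.1717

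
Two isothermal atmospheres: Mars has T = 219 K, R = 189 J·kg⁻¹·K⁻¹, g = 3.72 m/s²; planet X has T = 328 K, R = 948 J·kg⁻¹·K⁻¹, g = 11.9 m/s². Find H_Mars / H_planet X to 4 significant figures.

H_Mars/H_planet X ≈ 0.4258

H = RT/g for each body.
H_Mars = 189 × 219 / 3.72 = 11127 m.
H_planet X = 948 × 328 / 11.9 = 26130 m.
H_Mars/H_planet X = 11127/26130 = 0.42583.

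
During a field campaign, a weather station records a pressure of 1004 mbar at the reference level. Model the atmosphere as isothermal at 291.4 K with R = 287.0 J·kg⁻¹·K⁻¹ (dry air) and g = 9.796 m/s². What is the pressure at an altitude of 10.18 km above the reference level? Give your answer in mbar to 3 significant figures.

P ≈ 305 mbar

Scale height: H = RT/g = 287.0 × 291.4 / 9.796 = 8537.3 m.
Barometric formula: P = P₀ exp(−z/H).
z/H = 10180/8537.3 = 1.1924; exp(−1.1924) = 0.30349.
P = 1004 × 0.30349 = 304.70 mbar.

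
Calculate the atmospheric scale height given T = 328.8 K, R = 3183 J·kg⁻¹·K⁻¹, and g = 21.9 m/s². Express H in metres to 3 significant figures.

The scale height of an isothermal atmosphere is H = RT/g.
H = 3183 × 328.8 / 21.9 = 1046600/21.9 = 47790 m.

H ≈ 47800 m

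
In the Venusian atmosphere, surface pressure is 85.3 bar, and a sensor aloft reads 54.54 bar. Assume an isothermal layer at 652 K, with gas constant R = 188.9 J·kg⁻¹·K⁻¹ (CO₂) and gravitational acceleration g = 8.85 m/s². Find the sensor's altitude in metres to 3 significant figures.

z ≈ 6220 m

Scale height: H = RT/g = 188.9 × 652 / 8.85 = 13917 m.
Invert the barometric formula: z = H ln(P₀/P).
P₀/P = 85.3/54.54 = 1.5640; ln(1.5640) = 0.44725.
z = 13917 × 0.44725 = 6224.4 m.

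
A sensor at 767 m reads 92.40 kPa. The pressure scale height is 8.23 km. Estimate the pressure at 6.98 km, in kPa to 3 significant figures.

P ≈ 43.4 kPa

Between two levels, P₂ = P₁ exp(−Δz/H) with Δz = z₂ − z₁.
Δz = 6980.0 − 767.00 = 6213.0 m; Δz/H = 6213.0/8230.0 = 0.75492.
P₂ = 92.40 × exp(−0.75492) = 92.40 × 0.47005 = 43.433 kPa.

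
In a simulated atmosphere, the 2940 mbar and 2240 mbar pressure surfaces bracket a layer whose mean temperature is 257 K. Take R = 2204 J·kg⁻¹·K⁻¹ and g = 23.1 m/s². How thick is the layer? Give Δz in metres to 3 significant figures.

Δz ≈ 6670 m

Hypsometric equation: Δz = (R T̄/g) ln(P₁/P₂).
R T̄/g = 2204 × 257 / 23.1 = 24521 m.
ln(2940/2240) = ln(1.3125) = 0.27193.
Δz = 24521 × 0.27193 = 6668.0 m.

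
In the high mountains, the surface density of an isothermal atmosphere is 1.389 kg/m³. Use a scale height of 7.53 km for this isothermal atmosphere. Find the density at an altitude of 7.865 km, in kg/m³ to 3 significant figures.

ρ ≈ 0.489 kg/m³

In an isothermal atmosphere, density decays like pressure: ρ = ρ₀ exp(−z/H).
z/H = 7865.0/7530.0 = 1.0445; exp(−1.0445) = 0.35187.
ρ = 1.389 × 0.35187 = 0.48875 kg/m³.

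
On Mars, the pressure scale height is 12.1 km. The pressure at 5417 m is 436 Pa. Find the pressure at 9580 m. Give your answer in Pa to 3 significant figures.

P ≈ 309 Pa

Between two levels, P₂ = P₁ exp(−Δz/H) with Δz = z₂ − z₁.
Δz = 9580.0 − 5417.0 = 4163.0 m; Δz/H = 4163.0/12100 = 0.34405.
P₂ = 436 × exp(−0.34405) = 436 × 0.70889 = 309.08 Pa.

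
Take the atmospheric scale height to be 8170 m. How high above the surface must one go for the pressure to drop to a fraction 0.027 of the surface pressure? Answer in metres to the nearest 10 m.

z ≈ 29510 m

Set P/P₀ = exp(−z/H) = 0.027, so z = −H ln(0.027).
−ln(0.027) = 3.6119; z = 8170.0 × 3.6119 = 29509 m.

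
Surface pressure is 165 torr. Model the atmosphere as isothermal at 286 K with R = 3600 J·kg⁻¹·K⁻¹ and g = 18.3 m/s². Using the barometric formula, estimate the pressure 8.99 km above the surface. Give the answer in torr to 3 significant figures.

Scale height: H = RT/g = 3600 × 286 / 18.3 = 56262 m.
Barometric formula: P = P₀ exp(−z/H).
z/H = 8990.0/56262 = 0.15979; exp(−0.15979) = 0.85232.
P = 165 × 0.85232 = 140.63 torr.

P ≈ 141 torr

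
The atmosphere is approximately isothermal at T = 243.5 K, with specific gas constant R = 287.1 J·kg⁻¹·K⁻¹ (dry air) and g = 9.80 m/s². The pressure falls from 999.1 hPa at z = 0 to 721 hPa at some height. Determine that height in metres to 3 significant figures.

Scale height: H = RT/g = 287.1 × 243.5 / 9.80 = 7133.6 m.
Invert the barometric formula: z = H ln(P₀/P).
P₀/P = 999.1/721 = 1.3857; ln(1.3857) = 0.32621.
z = 7133.6 × 0.32621 = 2327.1 m.

z ≈ 2330 m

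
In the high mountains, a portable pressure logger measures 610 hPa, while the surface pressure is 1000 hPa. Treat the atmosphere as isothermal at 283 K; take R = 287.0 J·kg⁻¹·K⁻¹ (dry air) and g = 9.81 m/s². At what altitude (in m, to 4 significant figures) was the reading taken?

z ≈ 4092 m

Scale height: H = RT/g = 287.0 × 283 / 9.81 = 8279.4 m.
Invert the barometric formula: z = H ln(P₀/P).
P₀/P = 1000/610 = 1.6393; ln(1.6393) = 0.49427.
z = 8279.4 × 0.49427 = 4092.3 m.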